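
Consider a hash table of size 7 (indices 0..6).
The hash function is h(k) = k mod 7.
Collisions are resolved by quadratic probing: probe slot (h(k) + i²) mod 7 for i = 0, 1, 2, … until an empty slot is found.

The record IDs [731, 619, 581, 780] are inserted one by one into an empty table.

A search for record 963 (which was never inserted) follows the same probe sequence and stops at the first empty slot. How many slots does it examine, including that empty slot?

Insert 731: h=3, slot 3 empty → index 3.
Insert 619: h=3, slot 3 occupied → index 4.
Insert 581: h=0, slot 0 empty → index 0.
Insert 780: h=3, slots 3,4,0 occupied → index 5.
Table: [581, —, —, 731, 619, 780, —]
Lookup 963: h=4, probe 4,5,1 → slot 1 empty, not found.

3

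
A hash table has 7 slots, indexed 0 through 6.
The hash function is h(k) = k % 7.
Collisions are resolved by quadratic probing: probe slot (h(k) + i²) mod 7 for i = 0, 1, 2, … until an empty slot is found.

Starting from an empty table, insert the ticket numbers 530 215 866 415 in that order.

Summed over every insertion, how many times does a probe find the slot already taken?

4

530 hashes to 5; slot 5 is free => place at 5.
215 hashes to 5; 5 taken => place at 6.
866 hashes to 5; 5,6 taken => place at 2.
415 hashes to 2; 2 taken => place at 3.
Table: [., ., 866, 415, ., 530, 215]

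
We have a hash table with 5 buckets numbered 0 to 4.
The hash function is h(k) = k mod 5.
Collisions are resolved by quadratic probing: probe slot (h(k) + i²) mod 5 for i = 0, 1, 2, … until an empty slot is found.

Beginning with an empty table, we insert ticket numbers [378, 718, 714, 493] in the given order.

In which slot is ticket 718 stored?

Insert 378: h=3, slot 3 empty => index 3.
Insert 718: h=3, slot 3 occupied => index 4.
Insert 714: h=4, slot 4 occupied => index 0.
Insert 493: h=3, slots 3,4 occupied => index 2.
Table: [714, —, 493, 378, 718]

4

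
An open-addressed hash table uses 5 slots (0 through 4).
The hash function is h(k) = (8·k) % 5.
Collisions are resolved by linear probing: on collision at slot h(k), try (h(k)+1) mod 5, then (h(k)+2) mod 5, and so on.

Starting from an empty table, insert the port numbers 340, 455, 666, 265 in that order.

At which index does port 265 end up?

2

340 hashes to 0; slot 0 is free -> place at 0.
455 hashes to 0; 0 taken -> place at 1.
666 hashes to 3; slot 3 is free -> place at 3.
265 hashes to 0; 0,1 taken -> place at 2.
Table: [340, 455, 265, 666, .]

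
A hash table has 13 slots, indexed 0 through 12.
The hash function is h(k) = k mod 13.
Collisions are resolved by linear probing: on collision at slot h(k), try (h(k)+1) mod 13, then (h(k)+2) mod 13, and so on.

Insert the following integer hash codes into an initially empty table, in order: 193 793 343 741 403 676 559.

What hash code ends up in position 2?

193: h=11 -> slot 11
793: h=0 -> slot 0
343: h=5 -> slot 5
741: h=0, probe 0,1 -> slot 1
403: h=0, probe 0,1,2 -> slot 2
676: h=0, probe 0,1,2,3 -> slot 3
559: h=0, probe 0,1,2,3,4 -> slot 4
Table: [793, 741, 403, 676, 559, 343, ∅, ∅, ∅, ∅, ∅, 193, ∅]

403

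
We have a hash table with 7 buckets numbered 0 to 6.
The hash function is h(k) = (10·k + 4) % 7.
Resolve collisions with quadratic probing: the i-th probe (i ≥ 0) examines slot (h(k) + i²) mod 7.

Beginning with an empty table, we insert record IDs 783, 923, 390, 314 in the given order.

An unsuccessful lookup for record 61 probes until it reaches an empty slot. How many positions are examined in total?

2

783: h=1 → slot 1
923: h=1, probe 1,2 → slot 2
390: h=5 → slot 5
314: h=1, probe 1,2,5,3 → slot 3
Table: [∅, 783, 923, 314, ∅, 390, ∅]
Lookup 61: h=5, probe 5,6 → slot 6 empty, not found.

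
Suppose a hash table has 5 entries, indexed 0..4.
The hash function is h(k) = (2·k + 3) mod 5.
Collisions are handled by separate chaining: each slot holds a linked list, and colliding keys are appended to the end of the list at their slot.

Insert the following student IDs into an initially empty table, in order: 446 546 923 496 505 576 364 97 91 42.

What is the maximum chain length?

5

446 -> bucket 0
546 -> bucket 0 (collision)
923 -> bucket 4
496 -> bucket 0 (collision)
505 -> bucket 3
576 -> bucket 0 (collision)
364 -> bucket 1
97 -> bucket 2
91 -> bucket 0 (collision)
42 -> bucket 2 (collision)
Final buckets:
0: 446 -> 546 -> 496 -> 576 -> 91
1: 364
2: 97 -> 42
3: 505
4: 923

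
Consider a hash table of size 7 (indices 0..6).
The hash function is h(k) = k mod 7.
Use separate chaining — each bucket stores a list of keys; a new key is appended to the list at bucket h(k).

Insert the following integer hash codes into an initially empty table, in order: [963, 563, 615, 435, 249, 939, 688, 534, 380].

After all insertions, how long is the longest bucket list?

Insert 963: h=4, bucket 4 empty → new chain.
Insert 563: h=3, bucket 3 empty → new chain.
Insert 615: h=6, bucket 6 empty → new chain.
Insert 435: h=1, bucket 1 empty → new chain.
Insert 249: h=4, bucket 4 nonempty → append to chain.
Insert 939: h=1, bucket 1 nonempty → append to chain.
Insert 688: h=2, bucket 2 empty → new chain.
Insert 534: h=2, bucket 2 nonempty → append to chain.
Insert 380: h=2, bucket 2 nonempty → append to chain.
Final buckets:
0: -
1: 435 -> 939
2: 688 -> 534 -> 380
3: 563
4: 963 -> 249
5: -
6: 615

3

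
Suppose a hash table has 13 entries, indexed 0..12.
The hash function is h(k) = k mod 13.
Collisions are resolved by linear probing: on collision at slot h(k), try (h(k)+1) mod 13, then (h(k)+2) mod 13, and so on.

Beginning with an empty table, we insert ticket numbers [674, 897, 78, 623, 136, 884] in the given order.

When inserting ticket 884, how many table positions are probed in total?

674: h=11 -> slot 11
897: h=0 -> slot 0
78: h=0, probe 0,1 -> slot 1
623: h=12 -> slot 12
136: h=6 -> slot 6
884: h=0, probe 0,1,2 -> slot 2
Table: [897, 78, 884, -, -, -, 136, -, -, -, -, 674, 623]

3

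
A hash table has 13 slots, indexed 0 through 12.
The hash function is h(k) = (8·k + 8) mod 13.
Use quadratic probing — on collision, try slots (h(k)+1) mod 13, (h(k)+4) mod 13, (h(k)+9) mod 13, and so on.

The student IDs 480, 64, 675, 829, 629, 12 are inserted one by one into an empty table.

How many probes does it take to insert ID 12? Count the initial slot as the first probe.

Insert 480: h=0, slot 0 empty => index 0.
Insert 64: h=0, slot 0 occupied => index 1.
Insert 675: h=0, slots 0,1 occupied => index 4.
Insert 829: h=10, slot 10 empty => index 10.
Insert 629: h=9, slot 9 empty => index 9.
Insert 12: h=0, slots 0,1,4,9 occupied => index 3.
Table: [480, 64, ∅, 12, 675, ∅, ∅, ∅, ∅, 629, 829, ∅, ∅]

5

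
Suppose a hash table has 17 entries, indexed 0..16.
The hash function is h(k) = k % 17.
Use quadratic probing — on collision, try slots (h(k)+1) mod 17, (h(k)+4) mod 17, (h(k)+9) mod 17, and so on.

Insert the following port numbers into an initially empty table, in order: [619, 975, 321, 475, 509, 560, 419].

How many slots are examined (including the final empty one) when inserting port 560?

3

619: h=7 => slot 7
975: h=6 => slot 6
321: h=15 => slot 15
475: h=16 => slot 16
509: h=16, probe 16,0 => slot 0
560: h=16, probe 16,0,3 => slot 3
419: h=11 => slot 11
Table: [509, ., ., 560, ., ., 975, 619, ., ., ., 419, ., ., ., 321, 475]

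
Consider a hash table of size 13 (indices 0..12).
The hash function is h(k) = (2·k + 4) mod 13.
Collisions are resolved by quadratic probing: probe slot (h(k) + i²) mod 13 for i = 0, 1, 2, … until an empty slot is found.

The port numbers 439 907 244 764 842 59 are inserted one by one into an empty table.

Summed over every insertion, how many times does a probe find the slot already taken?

10

Insert 439: h=11, slot 11 empty -> index 11.
Insert 907: h=11, slot 11 occupied -> index 12.
Insert 244: h=11, slots 11,12 occupied -> index 2.
Insert 764: h=11, slots 11,12,2 occupied -> index 7.
Insert 842: h=11, slots 11,12,2,7 occupied -> index 1.
Insert 59: h=5, slot 5 empty -> index 5.
Table: [_, 842, 244, _, _, 59, _, 764, _, _, _, 439, 907]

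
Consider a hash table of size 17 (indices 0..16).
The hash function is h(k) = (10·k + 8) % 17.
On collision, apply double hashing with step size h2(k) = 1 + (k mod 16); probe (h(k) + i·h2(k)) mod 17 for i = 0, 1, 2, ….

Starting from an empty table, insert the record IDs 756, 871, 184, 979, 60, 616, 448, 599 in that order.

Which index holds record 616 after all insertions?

15

Insert 756: h=3, slot 3 empty → index 3.
Insert 871: h=14, slot 14 empty → index 14.
Insert 184: h=12, slot 12 empty → index 12.
Insert 979: h=6, slot 6 empty → index 6.
Insert 60: h=13, slot 13 empty → index 13.
Insert 616: h=14, h2=9, slots 14,6 occupied → index 15.
Insert 448: h=0, slot 0 empty → index 0.
Insert 599: h=14, h2=8, slot 14 occupied → index 5.
Table: [448, -, -, 756, -, 599, 979, -, -, -, -, -, 184, 60, 871, 616, -]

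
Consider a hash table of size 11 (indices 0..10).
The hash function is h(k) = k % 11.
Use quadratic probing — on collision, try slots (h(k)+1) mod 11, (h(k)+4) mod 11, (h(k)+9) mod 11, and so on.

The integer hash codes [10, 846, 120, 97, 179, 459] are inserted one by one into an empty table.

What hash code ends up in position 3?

120

10: h=10 => slot 10
846: h=10, probe 10,0 => slot 0
120: h=10, probe 10,0,3 => slot 3
97: h=9 => slot 9
179: h=3, probe 3,4 => slot 4
459: h=8 => slot 8
Table: [846, ∅, ∅, 120, 179, ∅, ∅, ∅, 459, 97, 10]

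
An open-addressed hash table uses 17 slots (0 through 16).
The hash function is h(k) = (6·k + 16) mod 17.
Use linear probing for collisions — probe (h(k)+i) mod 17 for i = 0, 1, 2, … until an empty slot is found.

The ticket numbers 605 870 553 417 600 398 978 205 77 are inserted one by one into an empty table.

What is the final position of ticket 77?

605: h=8 → slot 8
870: h=0 → slot 0
553: h=2 → slot 2
417: h=2, probe 2,3 → slot 3
600: h=12 → slot 12
398: h=7 → slot 7
978: h=2, probe 2,3,4 → slot 4
205: h=5 → slot 5
77: h=2, probe 2,3,4,5,6 → slot 6
Table: [870, -, 553, 417, 978, 205, 77, 398, 605, -, -, -, 600, -, -, -, -]

6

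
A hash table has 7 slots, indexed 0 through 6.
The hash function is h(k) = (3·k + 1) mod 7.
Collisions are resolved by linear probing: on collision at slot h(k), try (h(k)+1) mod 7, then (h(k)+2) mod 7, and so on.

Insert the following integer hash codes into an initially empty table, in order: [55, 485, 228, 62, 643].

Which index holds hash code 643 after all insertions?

2

Insert 55: h=5, slot 5 empty -> index 5.
Insert 485: h=0, slot 0 empty -> index 0.
Insert 228: h=6, slot 6 empty -> index 6.
Insert 62: h=5, slots 5,6,0 occupied -> index 1.
Insert 643: h=5, slots 5,6,0,1 occupied -> index 2.
Table: [485, 62, 643, -, -, 55, 228]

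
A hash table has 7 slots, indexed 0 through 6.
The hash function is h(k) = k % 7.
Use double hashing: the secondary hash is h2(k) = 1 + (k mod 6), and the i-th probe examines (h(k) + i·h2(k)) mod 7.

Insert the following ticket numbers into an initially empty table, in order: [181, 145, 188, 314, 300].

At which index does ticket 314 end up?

Insert 181: h=6, slot 6 empty => index 6.
Insert 145: h=5, slot 5 empty => index 5.
Insert 188: h=6, h2=3, slot 6 occupied => index 2.
Insert 314: h=6, h2=3, slots 6,2,5 occupied => index 1.
Insert 300: h=6, h2=1, slot 6 occupied => index 0.
Table: [300, 314, 188, —, —, 145, 181]

1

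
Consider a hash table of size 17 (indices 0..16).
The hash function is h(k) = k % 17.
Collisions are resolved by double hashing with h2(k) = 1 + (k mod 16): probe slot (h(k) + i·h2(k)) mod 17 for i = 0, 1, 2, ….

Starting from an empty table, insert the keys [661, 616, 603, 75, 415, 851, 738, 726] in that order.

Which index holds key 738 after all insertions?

10

Insert 661: h=15, slot 15 empty → index 15.
Insert 616: h=4, slot 4 empty → index 4.
Insert 603: h=8, slot 8 empty → index 8.
Insert 75: h=7, slot 7 empty → index 7.
Insert 415: h=7, h2=16, slot 7 occupied → index 6.
Insert 851: h=1, slot 1 empty → index 1.
Insert 738: h=7, h2=3, slot 7 occupied → index 10.
Insert 726: h=12, slot 12 empty → index 12.
Table: [∅, 851, ∅, ∅, 616, ∅, 415, 75, 603, ∅, 738, ∅, 726, ∅, ∅, 661, ∅]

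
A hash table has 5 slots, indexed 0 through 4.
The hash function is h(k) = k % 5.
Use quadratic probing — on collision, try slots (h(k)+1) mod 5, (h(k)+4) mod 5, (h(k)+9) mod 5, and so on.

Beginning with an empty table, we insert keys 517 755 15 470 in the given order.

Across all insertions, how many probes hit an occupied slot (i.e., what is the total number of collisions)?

517: h=2 -> slot 2
755: h=0 -> slot 0
15: h=0, probe 0,1 -> slot 1
470: h=0, probe 0,1,4 -> slot 4
Table: [755, 15, 517, —, 470]

3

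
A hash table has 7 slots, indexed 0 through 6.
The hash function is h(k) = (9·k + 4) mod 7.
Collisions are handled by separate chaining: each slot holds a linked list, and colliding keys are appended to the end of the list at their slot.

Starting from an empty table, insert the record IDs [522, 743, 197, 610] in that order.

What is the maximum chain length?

3

522 → bucket 5
743 → bucket 6
197 → bucket 6 (collision)
610 → bucket 6 (collision)
Final buckets:
0: _
1: _
2: _
3: _
4: _
5: 522
6: 743 -> 197 -> 610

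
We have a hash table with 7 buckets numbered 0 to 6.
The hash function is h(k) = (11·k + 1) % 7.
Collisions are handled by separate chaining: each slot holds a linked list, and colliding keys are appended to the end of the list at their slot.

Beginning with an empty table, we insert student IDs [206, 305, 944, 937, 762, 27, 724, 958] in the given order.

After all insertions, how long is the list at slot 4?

5

Insert 206: h=6, bucket 6 empty → new chain.
Insert 305: h=3, bucket 3 empty → new chain.
Insert 944: h=4, bucket 4 empty → new chain.
Insert 937: h=4, bucket 4 nonempty → append to chain.
Insert 762: h=4, bucket 4 nonempty → append to chain.
Insert 27: h=4, bucket 4 nonempty → append to chain.
Insert 724: h=6, bucket 6 nonempty → append to chain.
Insert 958: h=4, bucket 4 nonempty → append to chain.
Final buckets:
0: .
1: .
2: .
3: 305
4: 944 -> 937 -> 762 -> 27 -> 958
5: .
6: 206 -> 724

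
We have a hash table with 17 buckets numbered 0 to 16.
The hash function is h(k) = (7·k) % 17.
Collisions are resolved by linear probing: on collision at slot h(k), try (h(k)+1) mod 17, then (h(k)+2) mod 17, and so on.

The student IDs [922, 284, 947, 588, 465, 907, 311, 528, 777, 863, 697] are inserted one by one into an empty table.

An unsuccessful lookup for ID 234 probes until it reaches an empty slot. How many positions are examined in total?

922: h=11 -> slot 11
284: h=16 -> slot 16
947: h=16, probe 16,0 -> slot 0
588: h=2 -> slot 2
465: h=8 -> slot 8
907: h=8, probe 8,9 -> slot 9
311: h=1 -> slot 1
528: h=7 -> slot 7
777: h=16, probe 16,0,1,2,3 -> slot 3
863: h=6 -> slot 6
697: h=0, probe 0,1,2,3,4 -> slot 4
Table: [947, 311, 588, 777, 697, _, 863, 528, 465, 907, _, 922, _, _, _, _, 284]
Lookup 234: h=6, probe 6,7,8,9,10 → slot 10 empty, not found.

5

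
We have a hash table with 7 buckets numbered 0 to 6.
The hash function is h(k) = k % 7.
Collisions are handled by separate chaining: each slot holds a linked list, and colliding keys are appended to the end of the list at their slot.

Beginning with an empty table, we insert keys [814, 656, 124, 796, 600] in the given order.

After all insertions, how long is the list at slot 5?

Insert 814: h=2, bucket 2 empty -> new chain.
Insert 656: h=5, bucket 5 empty -> new chain.
Insert 124: h=5, bucket 5 nonempty -> append to chain.
Insert 796: h=5, bucket 5 nonempty -> append to chain.
Insert 600: h=5, bucket 5 nonempty -> append to chain.
Final buckets:
0: _
1: _
2: 814
3: _
4: _
5: 656 -> 124 -> 796 -> 600
6: _

4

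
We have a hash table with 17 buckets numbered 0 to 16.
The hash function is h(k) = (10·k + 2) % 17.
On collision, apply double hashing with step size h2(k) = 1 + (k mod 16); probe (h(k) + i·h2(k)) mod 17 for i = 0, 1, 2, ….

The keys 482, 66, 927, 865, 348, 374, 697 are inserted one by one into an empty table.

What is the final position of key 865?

482: h=11 -> slot 11
66: h=16 -> slot 16
927: h=7 -> slot 7
865: h=16, h2=2, probe 16,1 -> slot 1
348: h=14 -> slot 14
374: h=2 -> slot 2
697: h=2, h2=10, probe 2,12 -> slot 12
Table: [., 865, 374, ., ., ., ., 927, ., ., ., 482, 697, ., 348, ., 66]

1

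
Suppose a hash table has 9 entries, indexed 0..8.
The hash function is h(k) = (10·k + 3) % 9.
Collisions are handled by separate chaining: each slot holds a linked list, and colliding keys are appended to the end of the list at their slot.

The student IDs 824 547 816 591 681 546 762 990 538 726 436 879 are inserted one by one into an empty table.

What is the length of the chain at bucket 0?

Insert 824: h=8, bucket 8 empty -> new chain.
Insert 547: h=1, bucket 1 empty -> new chain.
Insert 816: h=0, bucket 0 empty -> new chain.
Insert 591: h=0, bucket 0 nonempty -> append to chain.
Insert 681: h=0, bucket 0 nonempty -> append to chain.
Insert 546: h=0, bucket 0 nonempty -> append to chain.
Insert 762: h=0, bucket 0 nonempty -> append to chain.
Insert 990: h=3, bucket 3 empty -> new chain.
Insert 538: h=1, bucket 1 nonempty -> append to chain.
Insert 726: h=0, bucket 0 nonempty -> append to chain.
Insert 436: h=7, bucket 7 empty -> new chain.
Insert 879: h=0, bucket 0 nonempty -> append to chain.
Final buckets:
0: 816 -> 591 -> 681 -> 546 -> 762 -> 726 -> 879
1: 547 -> 538
2: _
3: 990
4: _
5: _
6: _
7: 436
8: 824

7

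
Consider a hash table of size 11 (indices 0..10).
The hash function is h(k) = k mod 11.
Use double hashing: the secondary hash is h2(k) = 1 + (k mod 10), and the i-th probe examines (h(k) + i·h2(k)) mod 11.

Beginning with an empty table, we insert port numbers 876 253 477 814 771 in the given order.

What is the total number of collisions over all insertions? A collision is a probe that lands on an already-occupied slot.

1

876 hashes to 7; slot 7 is free -> place at 7.
253 hashes to 0; slot 0 is free -> place at 0.
477 hashes to 4; slot 4 is free -> place at 4.
814 hashes to 0, h2=5; 0 taken -> place at 5.
771 hashes to 1; slot 1 is free -> place at 1.
Table: [253, 771, ., ., 477, 814, ., 876, ., ., .]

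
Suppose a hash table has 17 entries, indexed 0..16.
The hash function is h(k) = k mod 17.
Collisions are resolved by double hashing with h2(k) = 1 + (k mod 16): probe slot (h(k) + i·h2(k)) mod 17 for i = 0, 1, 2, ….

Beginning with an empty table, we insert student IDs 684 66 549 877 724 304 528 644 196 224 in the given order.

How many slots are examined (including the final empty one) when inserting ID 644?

3

684 hashes to 4; slot 4 is free -> place at 4.
66 hashes to 15; slot 15 is free -> place at 15.
549 hashes to 5; slot 5 is free -> place at 5.
877 hashes to 10; slot 10 is free -> place at 10.
724 hashes to 10, h2=5; 10,15 taken -> place at 3.
304 hashes to 15, h2=1; 15 taken -> place at 16.
528 hashes to 1; slot 1 is free -> place at 1.
644 hashes to 15, h2=5; 15,3 taken -> place at 8.
196 hashes to 9; slot 9 is free -> place at 9.
224 hashes to 3, h2=1; 3,4,5 taken -> place at 6.
Table: [—, 528, —, 724, 684, 549, 224, —, 644, 196, 877, —, —, —, —, 66, 304]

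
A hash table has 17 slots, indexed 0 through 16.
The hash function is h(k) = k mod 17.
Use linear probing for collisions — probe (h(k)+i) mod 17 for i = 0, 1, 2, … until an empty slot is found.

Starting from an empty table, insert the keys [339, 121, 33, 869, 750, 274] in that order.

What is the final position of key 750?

4

339: h=16 -> slot 16
121: h=2 -> slot 2
33: h=16, probe 16,0 -> slot 0
869: h=2, probe 2,3 -> slot 3
750: h=2, probe 2,3,4 -> slot 4
274: h=2, probe 2,3,4,5 -> slot 5
Table: [33, _, 121, 869, 750, 274, _, _, _, _, _, _, _, _, _, _, 339]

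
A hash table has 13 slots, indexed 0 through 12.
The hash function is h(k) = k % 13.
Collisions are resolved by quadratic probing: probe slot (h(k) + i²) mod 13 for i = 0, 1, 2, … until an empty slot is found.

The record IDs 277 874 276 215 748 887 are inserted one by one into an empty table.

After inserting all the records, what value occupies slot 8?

277 hashes to 4; slot 4 is free => place at 4.
874 hashes to 3; slot 3 is free => place at 3.
276 hashes to 3; 3,4 taken => place at 7.
215 hashes to 7; 7 taken => place at 8.
748 hashes to 7; 7,8 taken => place at 11.
887 hashes to 3; 3,4,7 taken => place at 12.
Table: [., ., ., 874, 277, ., ., 276, 215, ., ., 748, 887]

215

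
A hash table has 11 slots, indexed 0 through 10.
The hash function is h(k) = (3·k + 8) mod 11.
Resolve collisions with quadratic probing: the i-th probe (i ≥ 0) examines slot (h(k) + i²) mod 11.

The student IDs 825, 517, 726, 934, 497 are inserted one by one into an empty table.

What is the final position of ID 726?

1

825 hashes to 8; slot 8 is free -> place at 8.
517 hashes to 8; 8 taken -> place at 9.
726 hashes to 8; 8,9 taken -> place at 1.
934 hashes to 5; slot 5 is free -> place at 5.
497 hashes to 3; slot 3 is free -> place at 3.
Table: [_, 726, _, 497, _, 934, _, _, 825, 517, _]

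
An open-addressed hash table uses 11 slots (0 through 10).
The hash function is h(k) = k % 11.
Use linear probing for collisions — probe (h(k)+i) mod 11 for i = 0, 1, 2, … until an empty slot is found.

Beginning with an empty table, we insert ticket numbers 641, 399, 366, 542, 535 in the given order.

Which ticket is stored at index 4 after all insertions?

641: h=3 -> slot 3
399: h=3, probe 3,4 -> slot 4
366: h=3, probe 3,4,5 -> slot 5
542: h=3, probe 3,4,5,6 -> slot 6
535: h=7 -> slot 7
Table: [_, _, _, 641, 399, 366, 542, 535, _, _, _]

399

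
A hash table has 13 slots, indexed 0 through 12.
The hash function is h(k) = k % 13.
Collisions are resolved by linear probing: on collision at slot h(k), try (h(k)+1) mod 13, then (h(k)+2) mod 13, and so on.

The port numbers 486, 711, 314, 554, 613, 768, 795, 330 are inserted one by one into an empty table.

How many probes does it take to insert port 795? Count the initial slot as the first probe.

3

Insert 486: h=5, slot 5 empty → index 5.
Insert 711: h=9, slot 9 empty → index 9.
Insert 314: h=2, slot 2 empty → index 2.
Insert 554: h=8, slot 8 empty → index 8.
Insert 613: h=2, slot 2 occupied → index 3.
Insert 768: h=1, slot 1 empty → index 1.
Insert 795: h=2, slots 2,3 occupied → index 4.
Insert 330: h=5, slot 5 occupied → index 6.
Table: [., 768, 314, 613, 795, 486, 330, ., 554, 711, ., ., .]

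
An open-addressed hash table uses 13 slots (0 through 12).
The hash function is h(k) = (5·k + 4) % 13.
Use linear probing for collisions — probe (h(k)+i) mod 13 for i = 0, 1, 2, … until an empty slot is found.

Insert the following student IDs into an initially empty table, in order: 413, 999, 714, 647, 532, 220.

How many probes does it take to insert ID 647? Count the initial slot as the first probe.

2

413: h=2 → slot 2
999: h=7 → slot 7
714: h=12 → slot 12
647: h=2, probe 2,3 → slot 3
532: h=12, probe 12,0 → slot 0
220: h=12, probe 12,0,1 → slot 1
Table: [532, 220, 413, 647, ∅, ∅, ∅, 999, ∅, ∅, ∅, ∅, 714]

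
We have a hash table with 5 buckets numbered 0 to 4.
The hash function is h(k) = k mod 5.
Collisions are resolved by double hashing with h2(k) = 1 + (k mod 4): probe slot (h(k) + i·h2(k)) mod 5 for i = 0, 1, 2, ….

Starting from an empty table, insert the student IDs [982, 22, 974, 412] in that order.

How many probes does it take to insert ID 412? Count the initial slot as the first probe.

Insert 982: h=2, slot 2 empty -> index 2.
Insert 22: h=2, h2=3, slot 2 occupied -> index 0.
Insert 974: h=4, slot 4 empty -> index 4.
Insert 412: h=2, h2=1, slot 2 occupied -> index 3.
Table: [22, _, 982, 412, 974]

2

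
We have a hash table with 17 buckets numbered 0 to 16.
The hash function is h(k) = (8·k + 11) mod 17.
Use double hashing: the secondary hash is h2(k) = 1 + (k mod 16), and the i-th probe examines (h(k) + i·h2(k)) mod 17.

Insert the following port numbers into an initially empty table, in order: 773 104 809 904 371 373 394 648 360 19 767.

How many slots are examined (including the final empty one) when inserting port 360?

4

773 hashes to 7; slot 7 is free → place at 7.
104 hashes to 10; slot 10 is free → place at 10.
809 hashes to 6; slot 6 is free → place at 6.
904 hashes to 1; slot 1 is free → place at 1.
371 hashes to 4; slot 4 is free → place at 4.
373 hashes to 3; slot 3 is free → place at 3.
394 hashes to 1, h2=11; 1 taken → place at 12.
648 hashes to 10, h2=9; 10 taken → place at 2.
360 hashes to 1, h2=9; 1,10,2 taken → place at 11.
19 hashes to 10, h2=4; 10 taken → place at 14.
767 hashes to 10, h2=16; 10 taken → place at 9.
Table: [., 904, 648, 373, 371, ., 809, 773, ., 767, 104, 360, 394, ., 19, ., .]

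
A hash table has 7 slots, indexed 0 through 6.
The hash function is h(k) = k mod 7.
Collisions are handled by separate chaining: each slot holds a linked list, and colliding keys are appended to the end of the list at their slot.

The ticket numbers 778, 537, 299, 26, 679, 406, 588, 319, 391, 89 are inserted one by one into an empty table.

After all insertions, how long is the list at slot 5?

4

Insert 778: h=1, bucket 1 empty -> new chain.
Insert 537: h=5, bucket 5 empty -> new chain.
Insert 299: h=5, bucket 5 nonempty -> append to chain.
Insert 26: h=5, bucket 5 nonempty -> append to chain.
Insert 679: h=0, bucket 0 empty -> new chain.
Insert 406: h=0, bucket 0 nonempty -> append to chain.
Insert 588: h=0, bucket 0 nonempty -> append to chain.
Insert 319: h=4, bucket 4 empty -> new chain.
Insert 391: h=6, bucket 6 empty -> new chain.
Insert 89: h=5, bucket 5 nonempty -> append to chain.
Final buckets:
0: 679 -> 406 -> 588
1: 778
2: -
3: -
4: 319
5: 537 -> 299 -> 26 -> 89
6: 391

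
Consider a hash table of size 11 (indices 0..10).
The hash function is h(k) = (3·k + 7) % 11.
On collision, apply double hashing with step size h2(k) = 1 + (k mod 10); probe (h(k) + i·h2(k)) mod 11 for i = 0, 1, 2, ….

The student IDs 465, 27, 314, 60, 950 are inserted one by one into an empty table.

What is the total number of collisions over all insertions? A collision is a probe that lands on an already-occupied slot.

Insert 465: h=5, slot 5 empty -> index 5.
Insert 27: h=0, slot 0 empty -> index 0.
Insert 314: h=3, slot 3 empty -> index 3.
Insert 60: h=0, h2=1, slot 0 occupied -> index 1.
Insert 950: h=8, slot 8 empty -> index 8.
Table: [27, 60, _, 314, _, 465, _, _, 950, _, _]

1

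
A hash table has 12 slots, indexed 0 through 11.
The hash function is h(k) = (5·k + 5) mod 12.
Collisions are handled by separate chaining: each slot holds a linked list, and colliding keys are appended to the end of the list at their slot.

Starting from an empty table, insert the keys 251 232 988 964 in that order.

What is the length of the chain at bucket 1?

3

251 → bucket 0
232 → bucket 1
988 → bucket 1 (collision)
964 → bucket 1 (collision)
Final buckets:
0: 251
1: 232 -> 988 -> 964
2: —
3: —
4: —
5: —
6: —
7: —
8: —
9: —
10: —
11: —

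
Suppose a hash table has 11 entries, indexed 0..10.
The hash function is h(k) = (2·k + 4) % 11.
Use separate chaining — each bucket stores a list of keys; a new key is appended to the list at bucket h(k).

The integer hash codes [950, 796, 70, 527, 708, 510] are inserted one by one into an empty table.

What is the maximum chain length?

950 → bucket 1
796 → bucket 1 (collision)
70 → bucket 1 (collision)
527 → bucket 2
708 → bucket 1 (collision)
510 → bucket 1 (collision)
Final buckets:
0: -
1: 950 -> 796 -> 70 -> 708 -> 510
2: 527
3: -
4: -
5: -
6: -
7: -
8: -
9: -
10: -

5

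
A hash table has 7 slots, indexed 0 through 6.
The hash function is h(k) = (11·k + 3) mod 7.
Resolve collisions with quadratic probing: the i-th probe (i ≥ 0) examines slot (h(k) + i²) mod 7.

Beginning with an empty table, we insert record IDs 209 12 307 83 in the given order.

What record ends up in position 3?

83

Insert 209: h=6, slot 6 empty -> index 6.
Insert 12: h=2, slot 2 empty -> index 2.
Insert 307: h=6, slot 6 occupied -> index 0.
Insert 83: h=6, slots 6,0 occupied -> index 3.
Table: [307, -, 12, 83, -, -, 209]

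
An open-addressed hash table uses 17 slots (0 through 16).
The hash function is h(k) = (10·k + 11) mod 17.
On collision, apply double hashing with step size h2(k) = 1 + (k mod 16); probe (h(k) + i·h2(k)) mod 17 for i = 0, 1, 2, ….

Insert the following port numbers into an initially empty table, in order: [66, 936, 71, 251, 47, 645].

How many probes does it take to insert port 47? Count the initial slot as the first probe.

3

66 hashes to 8; slot 8 is free => place at 8.
936 hashes to 4; slot 4 is free => place at 4.
71 hashes to 7; slot 7 is free => place at 7.
251 hashes to 5; slot 5 is free => place at 5.
47 hashes to 5, h2=16; 5,4 taken => place at 3.
645 hashes to 1; slot 1 is free => place at 1.
Table: [-, 645, -, 47, 936, 251, -, 71, 66, -, -, -, -, -, -, -, -]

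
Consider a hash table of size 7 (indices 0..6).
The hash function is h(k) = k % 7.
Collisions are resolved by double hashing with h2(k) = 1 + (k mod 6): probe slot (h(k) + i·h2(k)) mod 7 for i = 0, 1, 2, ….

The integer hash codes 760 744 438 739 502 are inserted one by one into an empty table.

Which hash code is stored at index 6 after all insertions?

Insert 760: h=4, slot 4 empty => index 4.
Insert 744: h=2, slot 2 empty => index 2.
Insert 438: h=4, h2=1, slot 4 occupied => index 5.
Insert 739: h=4, h2=2, slot 4 occupied => index 6.
Insert 502: h=5, h2=5, slot 5 occupied => index 3.
Table: [_, _, 744, 502, 760, 438, 739]

739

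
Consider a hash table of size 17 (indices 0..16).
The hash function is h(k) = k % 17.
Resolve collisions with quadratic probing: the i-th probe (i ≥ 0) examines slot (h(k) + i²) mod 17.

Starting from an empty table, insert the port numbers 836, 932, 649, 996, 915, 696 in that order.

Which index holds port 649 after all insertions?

4

Insert 836: h=3, slot 3 empty => index 3.
Insert 932: h=14, slot 14 empty => index 14.
Insert 649: h=3, slot 3 occupied => index 4.
Insert 996: h=10, slot 10 empty => index 10.
Insert 915: h=14, slot 14 occupied => index 15.
Insert 696: h=16, slot 16 empty => index 16.
Table: [_, _, _, 836, 649, _, _, _, _, _, 996, _, _, _, 932, 915, 696]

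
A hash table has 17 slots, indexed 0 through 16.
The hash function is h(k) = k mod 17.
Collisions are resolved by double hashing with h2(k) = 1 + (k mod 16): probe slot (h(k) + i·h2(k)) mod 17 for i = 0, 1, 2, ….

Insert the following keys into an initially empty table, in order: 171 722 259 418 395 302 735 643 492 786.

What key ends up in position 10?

418

Insert 171: h=1, slot 1 empty -> index 1.
Insert 722: h=8, slot 8 empty -> index 8.
Insert 259: h=4, slot 4 empty -> index 4.
Insert 418: h=10, slot 10 empty -> index 10.
Insert 395: h=4, h2=12, slot 4 occupied -> index 16.
Insert 302: h=13, slot 13 empty -> index 13.
Insert 735: h=4, h2=16, slot 4 occupied -> index 3.
Insert 643: h=14, slot 14 empty -> index 14.
Insert 492: h=16, h2=13, slot 16 occupied -> index 12.
Insert 786: h=4, h2=3, slot 4 occupied -> index 7.
Table: [_, 171, _, 735, 259, _, _, 786, 722, _, 418, _, 492, 302, 643, _, 395]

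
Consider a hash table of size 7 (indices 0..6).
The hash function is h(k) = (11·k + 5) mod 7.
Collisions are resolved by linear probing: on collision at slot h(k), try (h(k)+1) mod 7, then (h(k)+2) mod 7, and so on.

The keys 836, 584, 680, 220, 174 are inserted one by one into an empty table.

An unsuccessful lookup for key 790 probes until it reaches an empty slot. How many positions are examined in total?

836 hashes to 3; slot 3 is free -> place at 3.
584 hashes to 3; 3 taken -> place at 4.
680 hashes to 2; slot 2 is free -> place at 2.
220 hashes to 3; 3,4 taken -> place at 5.
174 hashes to 1; slot 1 is free -> place at 1.
Table: [_, 174, 680, 836, 584, 220, _]
Lookup 790: h=1, probe 1,2,3,4,5,6 → slot 6 empty, not found.

6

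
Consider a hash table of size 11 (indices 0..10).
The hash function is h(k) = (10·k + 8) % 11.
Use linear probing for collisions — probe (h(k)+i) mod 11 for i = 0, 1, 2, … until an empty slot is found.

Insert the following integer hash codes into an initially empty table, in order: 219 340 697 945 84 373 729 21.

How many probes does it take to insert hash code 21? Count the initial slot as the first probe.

6

219 hashes to 9; slot 9 is free => place at 9.
340 hashes to 9; 9 taken => place at 10.
697 hashes to 4; slot 4 is free => place at 4.
945 hashes to 9; 9,10 taken => place at 0.
84 hashes to 1; slot 1 is free => place at 1.
373 hashes to 9; 9,10,0,1 taken => place at 2.
729 hashes to 5; slot 5 is free => place at 5.
21 hashes to 9; 9,10,0,1,2 taken => place at 3.
Table: [945, 84, 373, 21, 697, 729, -, -, -, 219, 340]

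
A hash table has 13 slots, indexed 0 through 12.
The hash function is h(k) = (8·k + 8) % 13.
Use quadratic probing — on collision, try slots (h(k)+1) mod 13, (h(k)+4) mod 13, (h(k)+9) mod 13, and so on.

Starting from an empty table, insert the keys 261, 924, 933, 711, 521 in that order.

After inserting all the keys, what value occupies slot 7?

261: h=3 → slot 3
924: h=3, probe 3,4 → slot 4
933: h=10 → slot 10
711: h=2 → slot 2
521: h=3, probe 3,4,7 → slot 7
Table: [—, —, 711, 261, 924, —, —, 521, —, —, 933, —, —]

521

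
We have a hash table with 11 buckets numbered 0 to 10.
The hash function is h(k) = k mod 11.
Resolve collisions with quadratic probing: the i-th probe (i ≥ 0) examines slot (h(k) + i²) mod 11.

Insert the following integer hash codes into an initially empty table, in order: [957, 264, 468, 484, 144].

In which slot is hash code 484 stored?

957: h=0 -> slot 0
264: h=0, probe 0,1 -> slot 1
468: h=6 -> slot 6
484: h=0, probe 0,1,4 -> slot 4
144: h=1, probe 1,2 -> slot 2
Table: [957, 264, 144, _, 484, _, 468, _, _, _, _]

4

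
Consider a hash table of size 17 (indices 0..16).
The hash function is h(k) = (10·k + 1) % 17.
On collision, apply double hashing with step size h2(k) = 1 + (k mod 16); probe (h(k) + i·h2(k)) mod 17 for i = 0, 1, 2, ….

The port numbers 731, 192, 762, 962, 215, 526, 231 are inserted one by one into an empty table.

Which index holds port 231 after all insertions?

Insert 731: h=1, slot 1 empty => index 1.
Insert 192: h=0, slot 0 empty => index 0.
Insert 762: h=5, slot 5 empty => index 5.
Insert 962: h=16, slot 16 empty => index 16.
Insert 215: h=9, slot 9 empty => index 9.
Insert 526: h=8, slot 8 empty => index 8.
Insert 231: h=16, h2=8, slot 16 occupied => index 7.
Table: [192, 731, -, -, -, 762, -, 231, 526, 215, -, -, -, -, -, -, 962]

7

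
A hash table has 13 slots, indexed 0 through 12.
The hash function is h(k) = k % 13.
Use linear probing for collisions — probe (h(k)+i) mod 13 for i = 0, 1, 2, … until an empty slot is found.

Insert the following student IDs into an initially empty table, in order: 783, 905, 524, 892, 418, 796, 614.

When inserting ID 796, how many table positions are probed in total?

783 hashes to 3; slot 3 is free -> place at 3.
905 hashes to 8; slot 8 is free -> place at 8.
524 hashes to 4; slot 4 is free -> place at 4.
892 hashes to 8; 8 taken -> place at 9.
418 hashes to 2; slot 2 is free -> place at 2.
796 hashes to 3; 3,4 taken -> place at 5.
614 hashes to 3; 3,4,5 taken -> place at 6.
Table: [-, -, 418, 783, 524, 796, 614, -, 905, 892, -, -, -]

3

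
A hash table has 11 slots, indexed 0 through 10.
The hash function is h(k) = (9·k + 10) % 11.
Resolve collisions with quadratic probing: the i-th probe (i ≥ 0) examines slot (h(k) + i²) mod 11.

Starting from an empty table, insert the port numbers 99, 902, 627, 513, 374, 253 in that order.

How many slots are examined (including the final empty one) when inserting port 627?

Insert 99: h=10, slot 10 empty => index 10.
Insert 902: h=10, slot 10 occupied => index 0.
Insert 627: h=10, slots 10,0 occupied => index 3.
Insert 513: h=7, slot 7 empty => index 7.
Insert 374: h=10, slots 10,0,3 occupied => index 8.
Insert 253: h=10, slots 10,0,3,8 occupied => index 4.
Table: [902, _, _, 627, 253, _, _, 513, 374, _, 99]

3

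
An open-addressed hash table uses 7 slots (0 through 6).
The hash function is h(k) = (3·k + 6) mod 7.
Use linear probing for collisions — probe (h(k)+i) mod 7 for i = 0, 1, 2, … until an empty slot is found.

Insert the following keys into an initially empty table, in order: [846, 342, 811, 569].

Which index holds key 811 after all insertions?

5

846 hashes to 3; slot 3 is free -> place at 3.
342 hashes to 3; 3 taken -> place at 4.
811 hashes to 3; 3,4 taken -> place at 5.
569 hashes to 5; 5 taken -> place at 6.
Table: [-, -, -, 846, 342, 811, 569]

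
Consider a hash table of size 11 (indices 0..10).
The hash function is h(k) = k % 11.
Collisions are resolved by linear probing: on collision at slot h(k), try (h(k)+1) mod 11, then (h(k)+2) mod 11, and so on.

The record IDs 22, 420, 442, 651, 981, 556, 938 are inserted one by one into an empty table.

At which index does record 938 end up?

7

Insert 22: h=0, slot 0 empty → index 0.
Insert 420: h=2, slot 2 empty → index 2.
Insert 442: h=2, slot 2 occupied → index 3.
Insert 651: h=2, slots 2,3 occupied → index 4.
Insert 981: h=2, slots 2,3,4 occupied → index 5.
Insert 556: h=6, slot 6 empty → index 6.
Insert 938: h=3, slots 3,4,5,6 occupied → index 7.
Table: [22, -, 420, 442, 651, 981, 556, 938, -, -, -]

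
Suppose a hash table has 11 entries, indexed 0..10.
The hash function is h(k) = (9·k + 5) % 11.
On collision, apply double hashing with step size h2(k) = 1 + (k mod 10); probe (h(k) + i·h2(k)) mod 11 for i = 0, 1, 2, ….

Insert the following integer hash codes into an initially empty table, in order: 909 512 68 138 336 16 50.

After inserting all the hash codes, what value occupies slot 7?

909 hashes to 2; slot 2 is free → place at 2.
512 hashes to 4; slot 4 is free → place at 4.
68 hashes to 1; slot 1 is free → place at 1.
138 hashes to 4, h2=9; 4,2 taken → place at 0.
336 hashes to 4, h2=7; 4,0 taken → place at 7.
16 hashes to 6; slot 6 is free → place at 6.
50 hashes to 4, h2=1; 4 taken → place at 5.
Table: [138, 68, 909, ∅, 512, 50, 16, 336, ∅, ∅, ∅]

336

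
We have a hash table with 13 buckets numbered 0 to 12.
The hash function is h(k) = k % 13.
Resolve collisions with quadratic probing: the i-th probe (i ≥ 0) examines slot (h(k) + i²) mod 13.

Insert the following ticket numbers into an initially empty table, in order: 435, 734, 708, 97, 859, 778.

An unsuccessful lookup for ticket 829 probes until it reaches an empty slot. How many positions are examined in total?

435 hashes to 6; slot 6 is free => place at 6.
734 hashes to 6; 6 taken => place at 7.
708 hashes to 6; 6,7 taken => place at 10.
97 hashes to 6; 6,7,10 taken => place at 2.
859 hashes to 1; slot 1 is free => place at 1.
778 hashes to 11; slot 11 is free => place at 11.
Table: [∅, 859, 97, ∅, ∅, ∅, 435, 734, ∅, ∅, 708, 778, ∅]
Lookup 829: h=10, probe 10,11,1,6,0 → slot 0 empty, not found.

5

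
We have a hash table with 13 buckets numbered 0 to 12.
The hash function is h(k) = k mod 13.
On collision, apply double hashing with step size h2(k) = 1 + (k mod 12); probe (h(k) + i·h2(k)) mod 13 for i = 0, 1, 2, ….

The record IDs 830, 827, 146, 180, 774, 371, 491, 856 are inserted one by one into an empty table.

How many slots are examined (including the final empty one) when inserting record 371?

830 hashes to 11; slot 11 is free → place at 11.
827 hashes to 8; slot 8 is free → place at 8.
146 hashes to 3; slot 3 is free → place at 3.
180 hashes to 11, h2=1; 11 taken → place at 12.
774 hashes to 7; slot 7 is free → place at 7.
371 hashes to 7, h2=12; 7 taken → place at 6.
491 hashes to 10; slot 10 is free → place at 10.
856 hashes to 11, h2=5; 11,3,8 taken → place at 0.
Table: [856, ., ., 146, ., ., 371, 774, 827, ., 491, 830, 180]

2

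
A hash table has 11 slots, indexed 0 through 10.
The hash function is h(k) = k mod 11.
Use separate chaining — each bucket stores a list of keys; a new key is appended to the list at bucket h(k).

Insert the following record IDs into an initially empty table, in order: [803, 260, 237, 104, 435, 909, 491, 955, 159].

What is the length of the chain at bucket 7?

3

Insert 803: h=0, bucket 0 empty → new chain.
Insert 260: h=7, bucket 7 empty → new chain.
Insert 237: h=6, bucket 6 empty → new chain.
Insert 104: h=5, bucket 5 empty → new chain.
Insert 435: h=6, bucket 6 nonempty → append to chain.
Insert 909: h=7, bucket 7 nonempty → append to chain.
Insert 491: h=7, bucket 7 nonempty → append to chain.
Insert 955: h=9, bucket 9 empty → new chain.
Insert 159: h=5, bucket 5 nonempty → append to chain.
Final buckets:
0: 803
1: ∅
2: ∅
3: ∅
4: ∅
5: 104 -> 159
6: 237 -> 435
7: 260 -> 909 -> 491
8: ∅
9: 955
10: ∅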